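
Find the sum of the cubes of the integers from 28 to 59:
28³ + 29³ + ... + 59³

Use ∑_{k=1}^{n} k³ = [n(n+1)/2]², then subtract the first 27 terms.
∑_{k=1}^{59} k³ = [59×60/2]² = 1770² = 3132900
∑_{k=1}^{27} k³ = [27×28/2]² = 378² = 142884
∑_{k=28}^{59} k³ = 3132900 - 142884 = 2990016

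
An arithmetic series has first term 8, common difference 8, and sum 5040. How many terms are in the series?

Using S = n/2 × [2a + (n-1)d]
5040 = n/2 × [2(8) + (n-1)(8)]
5040 = n/2 × [16 + 8n - 8]
10080 = n × [8 + 8n]
8n² + (8)n - 10080 = 0
Discriminant: Δ = (8)² - 4(8)(-10080) = 64 + 322560 = 322624
√Δ = 568
n = [-(8) + √Δ] / (2·8) = (-8 + 568) / 16 = 560 / 16 = 35
(The negative root is discarded since n must be a positive integer.)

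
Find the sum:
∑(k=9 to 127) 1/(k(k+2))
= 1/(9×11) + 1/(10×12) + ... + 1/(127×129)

Partial fractions: 1/(k(k+2)) = (1/2)[1/k - 1/(k+2)]
Telescoping leaves the first two and last two terms:
= (1/2)[1/9 + 1/10 - 1/128 - 1/129]
= 48433/495360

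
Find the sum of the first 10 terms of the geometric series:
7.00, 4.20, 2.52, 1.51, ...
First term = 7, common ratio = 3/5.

Sₙ = a(1 - rⁿ) / (1 - r)
S_10 = 7(1 - (3/5)^10) / (1 - (3/5))
S_10 = 7(1 - (59049/9765625)) / (2/5)
S_10 = 33973016/1953125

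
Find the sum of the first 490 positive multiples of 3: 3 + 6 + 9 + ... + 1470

Factor out 3: = 3(1 + 2 + ... + 490) = 3 × n(n+1)/2
= 3 × 490×491/2
= 3 × 120295
= 360885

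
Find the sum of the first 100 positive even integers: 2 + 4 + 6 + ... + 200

Sum of first n even numbers = n(n+1)
= 100×101
= 10100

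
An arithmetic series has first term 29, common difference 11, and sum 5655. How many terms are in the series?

Using S = n/2 × [2a + (n-1)d]
5655 = n/2 × [2(29) + (n-1)(11)]
5655 = n/2 × [58 + 11n - 11]
11310 = n × [47 + 11n]
11n² + (47)n - 11310 = 0
Discriminant: Δ = (47)² - 4(11)(-11310) = 2209 + 497640 = 499849
√Δ = 707
n = [-(47) + √Δ] / (2·11) = (-47 + 707) / 22 = 660 / 22 = 30
(The negative root is discarded since n must be a positive integer.)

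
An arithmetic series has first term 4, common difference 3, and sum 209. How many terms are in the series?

Using S = n/2 × [2a + (n-1)d]
209 = n/2 × [2(4) + (n-1)(3)]
209 = n/2 × [8 + 3n - 3]
418 = n × [5 + 3n]
3n² + (5)n - 418 = 0
Discriminant: Δ = (5)² - 4(3)(-418) = 25 + 5016 = 5041
√Δ = 71
n = [-(5) + √Δ] / (2·3) = (-5 + 71) / 6 = 66 / 6 = 11
(The negative root is discarded since n must be a positive integer.)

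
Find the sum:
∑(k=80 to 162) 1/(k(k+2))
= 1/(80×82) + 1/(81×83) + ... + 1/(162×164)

Partial fractions: 1/(k(k+2)) = (1/2)[1/k - 1/(k+2)]
Telescoping leaves the first two and last two terms:
= (1/2)[1/80 + 1/81 - 1/163 - 1/164]
= 546223/86611680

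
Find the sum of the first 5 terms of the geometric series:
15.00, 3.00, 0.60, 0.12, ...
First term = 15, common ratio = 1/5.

Sₙ = a(1 - rⁿ) / (1 - r)
S_5 = 15(1 - (1/5)^5) / (1 - (1/5))
S_5 = 15(1 - (1/3125)) / (4/5)
S_5 = 2343/125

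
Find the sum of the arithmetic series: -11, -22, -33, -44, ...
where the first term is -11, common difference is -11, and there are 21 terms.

Sₙ = n/2 × (first + last)
Last term = a + (n-1)d = -11 + (21-1)×(-11) = -231
S_21 = 21/2 × (-11 + (-231))
S_21 = 21/2 × (-242) = -2541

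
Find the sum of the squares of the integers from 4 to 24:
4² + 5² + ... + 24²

Use ∑_{k=1}^{n} k² = n(n+1)(2n+1)/6, then subtract the first 3 terms.
∑_{k=1}^{24} k² = 24×25×49/6 = 4900
∑_{k=1}^{3} k² = 3×4×7/6 = 14
∑_{k=4}^{24} k² = 4900 - 14 = 4886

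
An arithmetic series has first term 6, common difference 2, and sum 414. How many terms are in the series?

Using S = n/2 × [2a + (n-1)d]
414 = n/2 × [2(6) + (n-1)(2)]
414 = n/2 × [12 + 2n - 2]
828 = n × [10 + 2n]
2n² + (10)n - 828 = 0
Discriminant: Δ = (10)² - 4(2)(-828) = 100 + 6624 = 6724
√Δ = 82
n = [-(10) + √Δ] / (2·2) = (-10 + 82) / 4 = 72 / 4 = 18
(The negative root is discarded since n must be a positive integer.)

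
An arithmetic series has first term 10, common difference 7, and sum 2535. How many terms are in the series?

Using S = n/2 × [2a + (n-1)d]
2535 = n/2 × [2(10) + (n-1)(7)]
2535 = n/2 × [20 + 7n - 7]
5070 = n × [13 + 7n]
7n² + (13)n - 5070 = 0
Discriminant: Δ = (13)² - 4(7)(-5070) = 169 + 141960 = 142129
√Δ = 377
n = [-(13) + √Δ] / (2·7) = (-13 + 377) / 14 = 364 / 14 = 26
(The negative root is discarded since n must be a positive integer.)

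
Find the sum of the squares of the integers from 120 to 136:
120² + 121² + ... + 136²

Use ∑_{k=1}^{n} k² = n(n+1)(2n+1)/6, then subtract the first 119 terms.
∑_{k=1}^{136} k² = 136×137×273/6 = 847756
∑_{k=1}^{119} k² = 119×120×239/6 = 568820
∑_{k=120}^{136} k² = 847756 - 568820 = 278936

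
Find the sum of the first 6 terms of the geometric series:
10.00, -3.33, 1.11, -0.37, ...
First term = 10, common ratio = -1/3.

Sₙ = a(1 - rⁿ) / (1 - r)
S_6 = 10(1 - (-1/3)^6) / (1 - (-1/3))
S_6 = 10(1 - (1/729)) / (4/3)
S_6 = 1820/243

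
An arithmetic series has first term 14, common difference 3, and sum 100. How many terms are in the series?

Using S = n/2 × [2a + (n-1)d]
100 = n/2 × [2(14) + (n-1)(3)]
100 = n/2 × [28 + 3n - 3]
200 = n × [25 + 3n]
3n² + (25)n - 200 = 0
Discriminant: Δ = (25)² - 4(3)(-200) = 625 + 2400 = 3025
√Δ = 55
n = [-(25) + √Δ] / (2·3) = (-25 + 55) / 6 = 30 / 6 = 5
(The negative root is discarded since n must be a positive integer.)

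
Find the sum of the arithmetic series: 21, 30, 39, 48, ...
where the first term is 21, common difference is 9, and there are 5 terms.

Sₙ = n/2 × (first + last)
Last term = a + (n-1)d = 21 + (5-1)×9 = 57
S_5 = 5/2 × (21 + 57)
S_5 = 5/2 × 78 = 195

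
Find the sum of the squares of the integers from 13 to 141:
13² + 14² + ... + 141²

Use ∑_{k=1}^{n} k² = n(n+1)(2n+1)/6, then subtract the first 12 terms.
∑_{k=1}^{141} k² = 141×142×283/6 = 944371
∑_{k=1}^{12} k² = 12×13×25/6 = 650
∑_{k=13}^{141} k² = 944371 - 650 = 943721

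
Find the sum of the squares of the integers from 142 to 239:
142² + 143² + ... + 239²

Use ∑_{k=1}^{n} k² = n(n+1)(2n+1)/6, then subtract the first 141 terms.
∑_{k=1}^{239} k² = 239×240×479/6 = 4579240
∑_{k=1}^{141} k² = 141×142×283/6 = 944371
∑_{k=142}^{239} k² = 4579240 - 944371 = 3634869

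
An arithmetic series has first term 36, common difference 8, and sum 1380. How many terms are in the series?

Using S = n/2 × [2a + (n-1)d]
1380 = n/2 × [2(36) + (n-1)(8)]
1380 = n/2 × [72 + 8n - 8]
2760 = n × [64 + 8n]
8n² + (64)n - 2760 = 0
Discriminant: Δ = (64)² - 4(8)(-2760) = 4096 + 88320 = 92416
√Δ = 304
n = [-(64) + √Δ] / (2·8) = (-64 + 304) / 16 = 240 / 16 = 15
(The negative root is discarded since n must be a positive integer.)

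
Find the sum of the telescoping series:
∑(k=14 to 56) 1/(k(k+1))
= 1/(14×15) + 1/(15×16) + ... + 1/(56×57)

Partial fractions: 1/(k(k+1)) = 1/k - 1/(k+1)
The series telescopes:
= (1/14 - 1/15) + (1/15 - 1/16) + ... + (1/56 - 1/57)
= 1/14 - 1/57
= 43/798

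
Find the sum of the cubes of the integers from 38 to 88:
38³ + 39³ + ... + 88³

Use ∑_{k=1}^{n} k³ = [n(n+1)/2]², then subtract the first 37 terms.
∑_{k=1}^{88} k³ = [88×89/2]² = 3916² = 15335056
∑_{k=1}^{37} k³ = [37×38/2]² = 703² = 494209
∑_{k=38}^{88} k³ = 15335056 - 494209 = 14840847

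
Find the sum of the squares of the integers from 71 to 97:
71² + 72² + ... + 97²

Use ∑_{k=1}^{n} k² = n(n+1)(2n+1)/6, then subtract the first 70 terms.
∑_{k=1}^{97} k² = 97×98×195/6 = 308945
∑_{k=1}^{70} k² = 70×71×141/6 = 116795
∑_{k=71}^{97} k² = 308945 - 116795 = 192150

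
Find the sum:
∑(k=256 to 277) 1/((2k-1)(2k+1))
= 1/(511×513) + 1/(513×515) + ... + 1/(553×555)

Partial fractions: 1/((2k-1)(2k+1)) = (1/2)[1/(2k-1) - 1/(2k+1)]
The series telescopes:
= (1/2)[1/511 - 1/555]
= 22/283605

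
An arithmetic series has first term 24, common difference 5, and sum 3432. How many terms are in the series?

Using S = n/2 × [2a + (n-1)d]
3432 = n/2 × [2(24) + (n-1)(5)]
3432 = n/2 × [48 + 5n - 5]
6864 = n × [43 + 5n]
5n² + (43)n - 6864 = 0
Discriminant: Δ = (43)² - 4(5)(-6864) = 1849 + 137280 = 139129
√Δ = 373
n = [-(43) + √Δ] / (2·5) = (-43 + 373) / 10 = 330 / 10 = 33
(The negative root is discarded since n must be a positive integer.)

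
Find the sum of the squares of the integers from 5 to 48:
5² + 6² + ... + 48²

Use ∑_{k=1}^{n} k² = n(n+1)(2n+1)/6, then subtract the first 4 terms.
∑_{k=1}^{48} k² = 48×49×97/6 = 38024
∑_{k=1}^{4} k² = 4×5×9/6 = 30
∑_{k=5}^{48} k² = 38024 - 30 = 37994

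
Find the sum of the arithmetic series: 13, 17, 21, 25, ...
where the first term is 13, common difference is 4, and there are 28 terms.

Sₙ = n/2 × (first + last)
Last term = a + (n-1)d = 13 + (28-1)×4 = 121
S_28 = 28/2 × (13 + 121)
S_28 = 28/2 × 134 = 1876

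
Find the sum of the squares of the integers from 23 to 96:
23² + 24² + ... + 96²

Use ∑_{k=1}^{n} k² = n(n+1)(2n+1)/6, then subtract the first 22 terms.
∑_{k=1}^{96} k² = 96×97×193/6 = 299536
∑_{k=1}^{22} k² = 22×23×45/6 = 3795
∑_{k=23}^{96} k² = 299536 - 3795 = 295741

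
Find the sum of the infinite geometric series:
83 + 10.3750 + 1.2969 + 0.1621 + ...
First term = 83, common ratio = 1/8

For |r| < 1, S = a / (1 - r)
S = 83 / (1 - (1/8))
S = 83 / (7/8)
S = 664/7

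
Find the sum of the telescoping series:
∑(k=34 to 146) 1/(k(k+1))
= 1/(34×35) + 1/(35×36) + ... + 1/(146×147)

Partial fractions: 1/(k(k+1)) = 1/k - 1/(k+1)
The series telescopes:
= (1/34 - 1/35) + (1/35 - 1/36) + ... + (1/146 - 1/147)
= 1/34 - 1/147
= 113/4998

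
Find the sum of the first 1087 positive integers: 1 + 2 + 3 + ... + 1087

Formula: ∑k = n(n+1)/2
= 1087×1088/2
= 1182656/2
= 591328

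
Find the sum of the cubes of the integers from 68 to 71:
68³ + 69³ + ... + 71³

Use ∑_{k=1}^{n} k³ = [n(n+1)/2]², then subtract the first 67 terms.
∑_{k=1}^{71} k³ = [71×72/2]² = 2556² = 6533136
∑_{k=1}^{67} k³ = [67×68/2]² = 2278² = 5189284
∑_{k=68}^{71} k³ = 6533136 - 5189284 = 1343852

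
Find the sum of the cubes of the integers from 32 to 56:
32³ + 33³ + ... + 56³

Use ∑_{k=1}^{n} k³ = [n(n+1)/2]², then subtract the first 31 terms.
∑_{k=1}^{56} k³ = [56×57/2]² = 1596² = 2547216
∑_{k=1}^{31} k³ = [31×32/2]² = 496² = 246016
∑_{k=32}^{56} k³ = 2547216 - 246016 = 2301200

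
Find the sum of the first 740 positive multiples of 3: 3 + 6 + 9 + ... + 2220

Factor out 3: = 3(1 + 2 + ... + 740) = 3 × n(n+1)/2
= 3 × 740×741/2
= 3 × 274170
= 822510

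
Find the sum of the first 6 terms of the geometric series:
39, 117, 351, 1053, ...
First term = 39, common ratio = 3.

Sₙ = a(1 - rⁿ) / (1 - r)
S_6 = 39(1 - 3^6) / (1 - 3)
S_6 = 39(1 - 729) / (-2)
S_6 = 14196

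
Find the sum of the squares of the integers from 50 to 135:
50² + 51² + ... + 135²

Use ∑_{k=1}^{n} k² = n(n+1)(2n+1)/6, then subtract the first 49 terms.
∑_{k=1}^{135} k² = 135×136×271/6 = 829260
∑_{k=1}^{49} k² = 49×50×99/6 = 40425
∑_{k=50}^{135} k² = 829260 - 40425 = 788835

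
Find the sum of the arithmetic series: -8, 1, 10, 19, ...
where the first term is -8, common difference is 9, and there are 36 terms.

Sₙ = n/2 × (first + last)
Last term = a + (n-1)d = -8 + (36-1)×9 = 307
S_36 = 36/2 × (-8 + 307)
S_36 = 36/2 × 299 = 5382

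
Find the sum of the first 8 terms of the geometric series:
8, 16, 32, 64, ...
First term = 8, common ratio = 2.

Sₙ = a(1 - rⁿ) / (1 - r)
S_8 = 8(1 - 2^8) / (1 - 2)
S_8 = 8(1 - 256) / (-1)
S_8 = 2040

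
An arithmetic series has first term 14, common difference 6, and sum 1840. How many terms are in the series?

Using S = n/2 × [2a + (n-1)d]
1840 = n/2 × [2(14) + (n-1)(6)]
1840 = n/2 × [28 + 6n - 6]
3680 = n × [22 + 6n]
6n² + (22)n - 3680 = 0
Discriminant: Δ = (22)² - 4(6)(-3680) = 484 + 88320 = 88804
√Δ = 298
n = [-(22) + √Δ] / (2·6) = (-22 + 298) / 12 = 276 / 12 = 23
(The negative root is discarded since n must be a positive integer.)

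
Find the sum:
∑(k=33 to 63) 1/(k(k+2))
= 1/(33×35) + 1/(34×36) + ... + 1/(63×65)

Partial fractions: 1/(k(k+2)) = (1/2)[1/k - 1/(k+2)]
Telescoping leaves the first two and last two terms:
= (1/2)[1/33 + 1/34 - 1/64 - 1/65]
= 66991/4667520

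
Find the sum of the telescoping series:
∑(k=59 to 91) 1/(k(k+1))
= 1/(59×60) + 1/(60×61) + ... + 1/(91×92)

Partial fractions: 1/(k(k+1)) = 1/k - 1/(k+1)
The series telescopes:
= (1/59 - 1/60) + (1/60 - 1/61) + ... + (1/91 - 1/92)
= 1/59 - 1/92
= 33/5428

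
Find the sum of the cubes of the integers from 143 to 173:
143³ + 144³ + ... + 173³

Use ∑_{k=1}^{n} k³ = [n(n+1)/2]², then subtract the first 142 terms.
∑_{k=1}^{173} k³ = [173×174/2]² = 15051² = 226532601
∑_{k=1}^{142} k³ = [142×143/2]² = 10153² = 103083409
∑_{k=143}^{173} k³ = 226532601 - 103083409 = 123449192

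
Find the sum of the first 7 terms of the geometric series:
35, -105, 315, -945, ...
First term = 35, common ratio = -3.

Sₙ = a(1 - rⁿ) / (1 - r)
S_7 = 35(1 - (-3)^7) / (1 - (-3))
S_7 = 35(1 - (-2187)) / (4)
S_7 = 19145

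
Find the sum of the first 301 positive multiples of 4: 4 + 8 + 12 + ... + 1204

Factor out 4: = 4(1 + 2 + ... + 301) = 4 × n(n+1)/2
= 4 × 301×302/2
= 4 × 45451
= 181804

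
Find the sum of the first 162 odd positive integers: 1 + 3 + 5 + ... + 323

Sum of first n odd numbers = n²
= 162²
= 26244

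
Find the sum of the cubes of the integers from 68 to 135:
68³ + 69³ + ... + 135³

Use ∑_{k=1}^{n} k³ = [n(n+1)/2]², then subtract the first 67 terms.
∑_{k=1}^{135} k³ = [135×136/2]² = 9180² = 84272400
∑_{k=1}^{67} k³ = [67×68/2]² = 2278² = 5189284
∑_{k=68}^{135} k³ = 84272400 - 5189284 = 79083116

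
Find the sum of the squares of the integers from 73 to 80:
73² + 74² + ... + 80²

Use ∑_{k=1}^{n} k² = n(n+1)(2n+1)/6, then subtract the first 72 terms.
∑_{k=1}^{80} k² = 80×81×161/6 = 173880
∑_{k=1}^{72} k² = 72×73×145/6 = 127020
∑_{k=73}^{80} k² = 173880 - 127020 = 46860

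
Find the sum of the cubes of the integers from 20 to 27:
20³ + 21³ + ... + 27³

Use ∑_{k=1}^{n} k³ = [n(n+1)/2]², then subtract the first 19 terms.
∑_{k=1}^{27} k³ = [27×28/2]² = 378² = 142884
∑_{k=1}^{19} k³ = [19×20/2]² = 190² = 36100
∑_{k=20}^{27} k³ = 142884 - 36100 = 106784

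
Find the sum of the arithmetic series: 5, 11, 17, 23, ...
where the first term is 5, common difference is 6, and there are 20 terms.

Sₙ = n/2 × (first + last)
Last term = a + (n-1)d = 5 + (20-1)×6 = 119
S_20 = 20/2 × (5 + 119)
S_20 = 20/2 × 124 = 1240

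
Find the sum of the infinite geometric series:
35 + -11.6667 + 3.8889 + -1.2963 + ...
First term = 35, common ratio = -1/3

For |r| < 1, S = a / (1 - r)
S = 35 / (1 - (-1/3))
S = 35 / (4/3)
S = 105/4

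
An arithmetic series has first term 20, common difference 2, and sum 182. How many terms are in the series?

Using S = n/2 × [2a + (n-1)d]
182 = n/2 × [2(20) + (n-1)(2)]
182 = n/2 × [40 + 2n - 2]
364 = n × [38 + 2n]
2n² + (38)n - 364 = 0
Discriminant: Δ = (38)² - 4(2)(-364) = 1444 + 2912 = 4356
√Δ = 66
n = [-(38) + √Δ] / (2·2) = (-38 + 66) / 4 = 28 / 4 = 7
(The negative root is discarded since n must be a positive integer.)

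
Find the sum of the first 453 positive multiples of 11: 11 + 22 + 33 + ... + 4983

Factor out 11: = 11(1 + 2 + ... + 453) = 11 × n(n+1)/2
= 11 × 453×454/2
= 11 × 102831
= 1131141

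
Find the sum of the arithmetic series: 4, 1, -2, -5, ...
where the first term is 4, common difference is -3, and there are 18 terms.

Sₙ = n/2 × (first + last)
Last term = a + (n-1)d = 4 + (18-1)×(-3) = -47
S_18 = 18/2 × (4 + (-47))
S_18 = 18/2 × (-43) = -387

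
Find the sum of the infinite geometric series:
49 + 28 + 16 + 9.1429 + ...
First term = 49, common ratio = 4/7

For |r| < 1, S = a / (1 - r)
S = 49 / (1 - (4/7))
S = 49 / (3/7)
S = 343/3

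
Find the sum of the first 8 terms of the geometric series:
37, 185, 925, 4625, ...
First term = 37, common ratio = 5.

Sₙ = a(1 - rⁿ) / (1 - r)
S_8 = 37(1 - 5^8) / (1 - 5)
S_8 = 37(1 - 390625) / (-4)
S_8 = 3613272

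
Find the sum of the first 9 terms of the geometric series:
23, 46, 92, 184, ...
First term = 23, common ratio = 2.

Sₙ = a(1 - rⁿ) / (1 - r)
S_9 = 23(1 - 2^9) / (1 - 2)
S_9 = 23(1 - 512) / (-1)
S_9 = 11753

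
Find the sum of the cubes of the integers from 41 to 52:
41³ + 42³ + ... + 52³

Use ∑_{k=1}^{n} k³ = [n(n+1)/2]², then subtract the first 40 terms.
∑_{k=1}^{52} k³ = [52×53/2]² = 1378² = 1898884
∑_{k=1}^{40} k³ = [40×41/2]² = 820² = 672400
∑_{k=41}^{52} k³ = 1898884 - 672400 = 1226484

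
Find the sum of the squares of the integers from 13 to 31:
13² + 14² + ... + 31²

Use ∑_{k=1}^{n} k² = n(n+1)(2n+1)/6, then subtract the first 12 terms.
∑_{k=1}^{31} k² = 31×32×63/6 = 10416
∑_{k=1}^{12} k² = 12×13×25/6 = 650
∑_{k=13}^{31} k² = 10416 - 650 = 9766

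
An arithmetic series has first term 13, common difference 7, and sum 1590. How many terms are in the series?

Using S = n/2 × [2a + (n-1)d]
1590 = n/2 × [2(13) + (n-1)(7)]
1590 = n/2 × [26 + 7n - 7]
3180 = n × [19 + 7n]
7n² + (19)n - 3180 = 0
Discriminant: Δ = (19)² - 4(7)(-3180) = 361 + 89040 = 89401
√Δ = 299
n = [-(19) + √Δ] / (2·7) = (-19 + 299) / 14 = 280 / 14 = 20
(The negative root is discarded since n must be a positive integer.)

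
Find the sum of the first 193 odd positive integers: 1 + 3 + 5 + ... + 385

Sum of first n odd numbers = n²
= 193²
= 37249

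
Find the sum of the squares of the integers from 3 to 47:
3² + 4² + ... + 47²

Use ∑_{k=1}^{n} k² = n(n+1)(2n+1)/6, then subtract the first 2 terms.
∑_{k=1}^{47} k² = 47×48×95/6 = 35720
∑_{k=1}^{2} k² = 2×3×5/6 = 5
∑_{k=3}^{47} k² = 35720 - 5 = 35715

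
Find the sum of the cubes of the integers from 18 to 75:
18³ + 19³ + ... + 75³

Use ∑_{k=1}^{n} k³ = [n(n+1)/2]², then subtract the first 17 terms.
∑_{k=1}^{75} k³ = [75×76/2]² = 2850² = 8122500
∑_{k=1}^{17} k³ = [17×18/2]² = 153² = 23409
∑_{k=18}^{75} k³ = 8122500 - 23409 = 8099091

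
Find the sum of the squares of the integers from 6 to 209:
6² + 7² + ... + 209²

Use ∑_{k=1}^{n} k² = n(n+1)(2n+1)/6, then subtract the first 5 terms.
∑_{k=1}^{209} k² = 209×210×419/6 = 3064985
∑_{k=1}^{5} k² = 5×6×11/6 = 55
∑_{k=6}^{209} k² = 3064985 - 55 = 3064930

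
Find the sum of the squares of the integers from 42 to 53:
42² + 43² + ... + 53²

Use ∑_{k=1}^{n} k² = n(n+1)(2n+1)/6, then subtract the first 41 terms.
∑_{k=1}^{53} k² = 53×54×107/6 = 51039
∑_{k=1}^{41} k² = 41×42×83/6 = 23821
∑_{k=42}^{53} k² = 51039 - 23821 = 27218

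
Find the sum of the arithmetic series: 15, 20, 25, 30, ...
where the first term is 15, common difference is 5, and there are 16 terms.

Sₙ = n/2 × (first + last)
Last term = a + (n-1)d = 15 + (16-1)×5 = 90
S_16 = 16/2 × (15 + 90)
S_16 = 16/2 × 105 = 840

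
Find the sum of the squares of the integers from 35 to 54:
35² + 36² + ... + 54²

Use ∑_{k=1}^{n} k² = n(n+1)(2n+1)/6, then subtract the first 34 terms.
∑_{k=1}^{54} k² = 54×55×109/6 = 53955
∑_{k=1}^{34} k² = 34×35×69/6 = 13685
∑_{k=35}^{54} k² = 53955 - 13685 = 40270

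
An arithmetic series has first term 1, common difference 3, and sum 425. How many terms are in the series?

Using S = n/2 × [2a + (n-1)d]
425 = n/2 × [2(1) + (n-1)(3)]
425 = n/2 × [2 + 3n - 3]
850 = n × [-1 + 3n]
3n² + (-1)n - 850 = 0
Discriminant: Δ = (-1)² - 4(3)(-850) = 1 + 10200 = 10201
√Δ = 101
n = [-(-1) + √Δ] / (2·3) = (1 + 101) / 6 = 102 / 6 = 17
(The negative root is discarded since n must be a positive integer.)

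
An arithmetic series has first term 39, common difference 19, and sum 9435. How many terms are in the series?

Using S = n/2 × [2a + (n-1)d]
9435 = n/2 × [2(39) + (n-1)(19)]
9435 = n/2 × [78 + 19n - 19]
18870 = n × [59 + 19n]
19n² + (59)n - 18870 = 0
Discriminant: Δ = (59)² - 4(19)(-18870) = 3481 + 1434120 = 1437601
√Δ = 1199
n = [-(59) + √Δ] / (2·19) = (-59 + 1199) / 38 = 1140 / 38 = 30
(The negative root is discarded since n must be a positive integer.)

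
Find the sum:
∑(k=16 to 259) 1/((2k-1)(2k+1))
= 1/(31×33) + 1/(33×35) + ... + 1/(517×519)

Partial fractions: 1/((2k-1)(2k+1)) = (1/2)[1/(2k-1) - 1/(2k+1)]
The series telescopes:
= (1/2)[1/31 - 1/519]
= 244/16089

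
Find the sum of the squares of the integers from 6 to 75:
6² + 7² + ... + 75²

Use ∑_{k=1}^{n} k² = n(n+1)(2n+1)/6, then subtract the first 5 terms.
∑_{k=1}^{75} k² = 75×76×151/6 = 143450
∑_{k=1}^{5} k² = 5×6×11/6 = 55
∑_{k=6}^{75} k² = 143450 - 55 = 143395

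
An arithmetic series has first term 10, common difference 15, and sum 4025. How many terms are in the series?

Using S = n/2 × [2a + (n-1)d]
4025 = n/2 × [2(10) + (n-1)(15)]
4025 = n/2 × [20 + 15n - 15]
8050 = n × [5 + 15n]
15n² + (5)n - 8050 = 0
Discriminant: Δ = (5)² - 4(15)(-8050) = 25 + 483000 = 483025
√Δ = 695
n = [-(5) + √Δ] / (2·15) = (-5 + 695) / 30 = 690 / 30 = 23
(The negative root is discarded since n must be a positive integer.)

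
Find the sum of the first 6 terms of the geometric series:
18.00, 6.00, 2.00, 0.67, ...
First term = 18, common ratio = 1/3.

Sₙ = a(1 - rⁿ) / (1 - r)
S_6 = 18(1 - (1/3)^6) / (1 - (1/3))
S_6 = 18(1 - (1/729)) / (2/3)
S_6 = 728/27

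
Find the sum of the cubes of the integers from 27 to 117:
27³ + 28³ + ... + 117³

Use ∑_{k=1}^{n} k³ = [n(n+1)/2]², then subtract the first 26 terms.
∑_{k=1}^{117} k³ = [117×118/2]² = 6903² = 47651409
∑_{k=1}^{26} k³ = [26×27/2]² = 351² = 123201
∑_{k=27}^{117} k³ = 47651409 - 123201 = 47528208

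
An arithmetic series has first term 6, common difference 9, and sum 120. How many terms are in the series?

Using S = n/2 × [2a + (n-1)d]
120 = n/2 × [2(6) + (n-1)(9)]
120 = n/2 × [12 + 9n - 9]
240 = n × [3 + 9n]
9n² + (3)n - 240 = 0
Discriminant: Δ = (3)² - 4(9)(-240) = 9 + 8640 = 8649
√Δ = 93
n = [-(3) + √Δ] / (2·9) = (-3 + 93) / 18 = 90 / 18 = 5
(The negative root is discarded since n must be a positive integer.)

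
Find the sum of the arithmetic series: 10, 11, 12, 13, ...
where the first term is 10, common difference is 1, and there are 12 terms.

Sₙ = n/2 × (first + last)
Last term = a + (n-1)d = 10 + (12-1)×1 = 21
S_12 = 12/2 × (10 + 21)
S_12 = 12/2 × 31 = 186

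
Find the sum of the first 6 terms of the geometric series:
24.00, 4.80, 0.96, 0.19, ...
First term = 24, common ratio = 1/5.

Sₙ = a(1 - rⁿ) / (1 - r)
S_6 = 24(1 - (1/5)^6) / (1 - (1/5))
S_6 = 24(1 - (1/15625)) / (4/5)
S_6 = 93744/3125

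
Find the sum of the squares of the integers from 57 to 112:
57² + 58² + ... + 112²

Use ∑_{k=1}^{n} k² = n(n+1)(2n+1)/6, then subtract the first 56 terms.
∑_{k=1}^{112} k² = 112×113×225/6 = 474600
∑_{k=1}^{56} k² = 56×57×113/6 = 60116
∑_{k=57}^{112} k² = 474600 - 60116 = 414484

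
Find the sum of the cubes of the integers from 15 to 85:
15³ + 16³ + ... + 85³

Use ∑_{k=1}^{n} k³ = [n(n+1)/2]², then subtract the first 14 terms.
∑_{k=1}^{85} k³ = [85×86/2]² = 3655² = 13359025
∑_{k=1}^{14} k³ = [14×15/2]² = 105² = 11025
∑_{k=15}^{85} k³ = 13359025 - 11025 = 13348000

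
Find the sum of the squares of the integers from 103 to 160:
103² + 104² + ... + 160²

Use ∑_{k=1}^{n} k² = n(n+1)(2n+1)/6, then subtract the first 102 terms.
∑_{k=1}^{160} k² = 160×161×321/6 = 1378160
∑_{k=1}^{102} k² = 102×103×205/6 = 358955
∑_{k=103}^{160} k² = 1378160 - 358955 = 1019205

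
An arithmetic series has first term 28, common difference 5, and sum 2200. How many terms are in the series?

Using S = n/2 × [2a + (n-1)d]
2200 = n/2 × [2(28) + (n-1)(5)]
2200 = n/2 × [56 + 5n - 5]
4400 = n × [51 + 5n]
5n² + (51)n - 4400 = 0
Discriminant: Δ = (51)² - 4(5)(-4400) = 2601 + 88000 = 90601
√Δ = 301
n = [-(51) + √Δ] / (2·5) = (-51 + 301) / 10 = 250 / 10 = 25
(The negative root is discarded since n must be a positive integer.)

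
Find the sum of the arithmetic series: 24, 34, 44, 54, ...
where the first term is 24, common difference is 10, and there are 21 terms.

Sₙ = n/2 × (first + last)
Last term = a + (n-1)d = 24 + (21-1)×10 = 224
S_21 = 21/2 × (24 + 224)
S_21 = 21/2 × 248 = 2604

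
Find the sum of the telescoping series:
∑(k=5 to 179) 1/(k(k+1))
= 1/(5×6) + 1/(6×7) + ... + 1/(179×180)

Partial fractions: 1/(k(k+1)) = 1/k - 1/(k+1)
The series telescopes:
= (1/5 - 1/6) + (1/6 - 1/7) + ... + (1/179 - 1/180)
= 1/5 - 1/180
= 7/36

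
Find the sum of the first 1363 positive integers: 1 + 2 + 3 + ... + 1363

Formula: ∑k = n(n+1)/2
= 1363×1364/2
= 1859132/2
= 929566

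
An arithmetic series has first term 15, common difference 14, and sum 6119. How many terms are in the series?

Using S = n/2 × [2a + (n-1)d]
6119 = n/2 × [2(15) + (n-1)(14)]
6119 = n/2 × [30 + 14n - 14]
12238 = n × [16 + 14n]
14n² + (16)n - 12238 = 0
Discriminant: Δ = (16)² - 4(14)(-12238) = 256 + 685328 = 685584
√Δ = 828
n = [-(16) + √Δ] / (2·14) = (-16 + 828) / 28 = 812 / 28 = 29
(The negative root is discarded since n must be a positive integer.)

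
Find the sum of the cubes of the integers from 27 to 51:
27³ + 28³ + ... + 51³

Use ∑_{k=1}^{n} k³ = [n(n+1)/2]², then subtract the first 26 terms.
∑_{k=1}^{51} k³ = [51×52/2]² = 1326² = 1758276
∑_{k=1}^{26} k³ = [26×27/2]² = 351² = 123201
∑_{k=27}^{51} k³ = 1758276 - 123201 = 1635075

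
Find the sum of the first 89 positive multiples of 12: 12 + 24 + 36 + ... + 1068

Factor out 12: = 12(1 + 2 + ... + 89) = 12 × n(n+1)/2
= 12 × 89×90/2
= 12 × 4005
= 48060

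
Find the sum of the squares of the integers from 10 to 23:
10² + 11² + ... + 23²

Use ∑_{k=1}^{n} k² = n(n+1)(2n+1)/6, then subtract the first 9 terms.
∑_{k=1}^{23} k² = 23×24×47/6 = 4324
∑_{k=1}^{9} k² = 9×10×19/6 = 285
∑_{k=10}^{23} k² = 4324 - 285 = 4039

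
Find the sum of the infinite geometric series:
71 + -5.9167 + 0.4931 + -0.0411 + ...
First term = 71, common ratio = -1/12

For |r| < 1, S = a / (1 - r)
S = 71 / (1 - (-1/12))
S = 71 / (13/12)
S = 852/13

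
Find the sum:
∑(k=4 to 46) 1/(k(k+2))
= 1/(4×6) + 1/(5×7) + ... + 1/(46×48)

Partial fractions: 1/(k(k+2)) = (1/2)[1/k - 1/(k+2)]
Telescoping leaves the first two and last two terms:
= (1/2)[1/4 + 1/5 - 1/47 - 1/48]
= 4601/22560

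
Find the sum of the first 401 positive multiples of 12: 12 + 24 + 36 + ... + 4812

Factor out 12: = 12(1 + 2 + ... + 401) = 12 × n(n+1)/2
= 12 × 401×402/2
= 12 × 80601
= 967212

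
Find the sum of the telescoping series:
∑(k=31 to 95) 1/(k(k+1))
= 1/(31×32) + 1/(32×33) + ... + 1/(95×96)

Partial fractions: 1/(k(k+1)) = 1/k - 1/(k+1)
The series telescopes:
= (1/31 - 1/32) + (1/32 - 1/33) + ... + (1/95 - 1/96)
= 1/31 - 1/96
= 65/2976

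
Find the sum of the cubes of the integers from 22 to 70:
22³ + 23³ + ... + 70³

Use ∑_{k=1}^{n} k³ = [n(n+1)/2]², then subtract the first 21 terms.
∑_{k=1}^{70} k³ = [70×71/2]² = 2485² = 6175225
∑_{k=1}^{21} k³ = [21×22/2]² = 231² = 53361
∑_{k=22}^{70} k³ = 6175225 - 53361 = 6121864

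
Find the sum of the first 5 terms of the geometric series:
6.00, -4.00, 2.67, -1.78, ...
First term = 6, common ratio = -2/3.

Sₙ = a(1 - rⁿ) / (1 - r)
S_5 = 6(1 - (-2/3)^5) / (1 - (-2/3))
S_5 = 6(1 - (-32/243)) / (5/3)
S_5 = 110/27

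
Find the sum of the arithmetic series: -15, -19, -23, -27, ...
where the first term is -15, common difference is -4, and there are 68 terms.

Sₙ = n/2 × (first + last)
Last term = a + (n-1)d = -15 + (68-1)×(-4) = -283
S_68 = 68/2 × (-15 + (-283))
S_68 = 68/2 × (-298) = -10132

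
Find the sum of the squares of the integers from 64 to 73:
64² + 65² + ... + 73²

Use ∑_{k=1}^{n} k² = n(n+1)(2n+1)/6, then subtract the first 63 terms.
∑_{k=1}^{73} k² = 73×74×147/6 = 132349
∑_{k=1}^{63} k² = 63×64×127/6 = 85344
∑_{k=64}^{73} k² = 132349 - 85344 = 47005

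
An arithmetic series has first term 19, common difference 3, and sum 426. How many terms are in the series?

Using S = n/2 × [2a + (n-1)d]
426 = n/2 × [2(19) + (n-1)(3)]
426 = n/2 × [38 + 3n - 3]
852 = n × [35 + 3n]
3n² + (35)n - 852 = 0
Discriminant: Δ = (35)² - 4(3)(-852) = 1225 + 10224 = 11449
√Δ = 107
n = [-(35) + √Δ] / (2·3) = (-35 + 107) / 6 = 72 / 6 = 12
(The negative root is discarded since n must be a positive integer.)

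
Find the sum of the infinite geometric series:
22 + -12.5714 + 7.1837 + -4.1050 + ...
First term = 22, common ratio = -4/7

For |r| < 1, S = a / (1 - r)
S = 22 / (1 - (-4/7))
S = 22 / (11/7)
S = 14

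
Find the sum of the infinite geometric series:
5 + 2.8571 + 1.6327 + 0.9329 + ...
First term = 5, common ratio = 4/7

For |r| < 1, S = a / (1 - r)
S = 5 / (1 - (4/7))
S = 5 / (3/7)
S = 35/3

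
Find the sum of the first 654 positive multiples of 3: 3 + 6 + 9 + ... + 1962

Factor out 3: = 3(1 + 2 + ... + 654) = 3 × n(n+1)/2
= 3 × 654×655/2
= 3 × 214185
= 642555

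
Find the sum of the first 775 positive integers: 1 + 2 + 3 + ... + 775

Formula: ∑k = n(n+1)/2
= 775×776/2
= 601400/2
= 300700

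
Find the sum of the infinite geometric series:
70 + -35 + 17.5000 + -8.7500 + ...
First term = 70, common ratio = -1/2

For |r| < 1, S = a / (1 - r)
S = 70 / (1 - (-1/2))
S = 70 / (3/2)
S = 140/3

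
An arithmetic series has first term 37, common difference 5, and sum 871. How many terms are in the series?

Using S = n/2 × [2a + (n-1)d]
871 = n/2 × [2(37) + (n-1)(5)]
871 = n/2 × [74 + 5n - 5]
1742 = n × [69 + 5n]
5n² + (69)n - 1742 = 0
Discriminant: Δ = (69)² - 4(5)(-1742) = 4761 + 34840 = 39601
√Δ = 199
n = [-(69) + √Δ] / (2·5) = (-69 + 199) / 10 = 130 / 10 = 13
(The negative root is discarded since n must be a positive integer.)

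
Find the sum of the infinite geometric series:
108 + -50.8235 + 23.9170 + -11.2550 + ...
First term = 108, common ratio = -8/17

For |r| < 1, S = a / (1 - r)
S = 108 / (1 - (-8/17))
S = 108 / (25/17)
S = 1836/25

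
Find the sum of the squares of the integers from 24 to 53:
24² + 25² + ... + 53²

Use ∑_{k=1}^{n} k² = n(n+1)(2n+1)/6, then subtract the first 23 terms.
∑_{k=1}^{53} k² = 53×54×107/6 = 51039
∑_{k=1}^{23} k² = 23×24×47/6 = 4324
∑_{k=24}^{53} k² = 51039 - 4324 = 46715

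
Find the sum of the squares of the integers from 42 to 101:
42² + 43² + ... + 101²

Use ∑_{k=1}^{n} k² = n(n+1)(2n+1)/6, then subtract the first 41 terms.
∑_{k=1}^{101} k² = 101×102×203/6 = 348551
∑_{k=1}^{41} k² = 41×42×83/6 = 23821
∑_{k=42}^{101} k² = 348551 - 23821 = 324730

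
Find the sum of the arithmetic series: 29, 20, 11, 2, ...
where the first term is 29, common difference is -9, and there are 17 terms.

Sₙ = n/2 × (first + last)
Last term = a + (n-1)d = 29 + (17-1)×(-9) = -115
S_17 = 17/2 × (29 + (-115))
S_17 = 17/2 × (-86) = -731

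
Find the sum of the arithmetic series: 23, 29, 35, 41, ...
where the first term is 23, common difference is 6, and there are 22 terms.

Sₙ = n/2 × (first + last)
Last term = a + (n-1)d = 23 + (22-1)×6 = 149
S_22 = 22/2 × (23 + 149)
S_22 = 22/2 × 172 = 1892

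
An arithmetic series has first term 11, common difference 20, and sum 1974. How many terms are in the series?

Using S = n/2 × [2a + (n-1)d]
1974 = n/2 × [2(11) + (n-1)(20)]
1974 = n/2 × [22 + 20n - 20]
3948 = n × [2 + 20n]
20n² + (2)n - 3948 = 0
Discriminant: Δ = (2)² - 4(20)(-3948) = 4 + 315840 = 315844
√Δ = 562
n = [-(2) + √Δ] / (2·20) = (-2 + 562) / 40 = 560 / 40 = 14
(The negative root is discarded since n must be a positive integer.)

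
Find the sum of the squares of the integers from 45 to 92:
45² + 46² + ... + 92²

Use ∑_{k=1}^{n} k² = n(n+1)(2n+1)/6, then subtract the first 44 terms.
∑_{k=1}^{92} k² = 92×93×185/6 = 263810
∑_{k=1}^{44} k² = 44×45×89/6 = 29370
∑_{k=45}^{92} k² = 263810 - 29370 = 234440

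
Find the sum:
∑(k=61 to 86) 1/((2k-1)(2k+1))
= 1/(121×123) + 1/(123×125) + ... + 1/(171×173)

Partial fractions: 1/((2k-1)(2k+1)) = (1/2)[1/(2k-1) - 1/(2k+1)]
The series telescopes:
= (1/2)[1/121 - 1/173]
= 26/20933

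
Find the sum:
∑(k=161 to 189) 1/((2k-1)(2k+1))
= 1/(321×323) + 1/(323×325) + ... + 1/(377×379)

Partial fractions: 1/((2k-1)(2k+1)) = (1/2)[1/(2k-1) - 1/(2k+1)]
The series telescopes:
= (1/2)[1/321 - 1/379]
= 29/121659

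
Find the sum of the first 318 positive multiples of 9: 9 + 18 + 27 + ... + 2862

Factor out 9: = 9(1 + 2 + ... + 318) = 9 × n(n+1)/2
= 9 × 318×319/2
= 9 × 50721
= 456489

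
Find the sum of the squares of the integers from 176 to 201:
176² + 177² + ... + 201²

Use ∑_{k=1}^{n} k² = n(n+1)(2n+1)/6, then subtract the first 175 terms.
∑_{k=1}^{201} k² = 201×202×403/6 = 2727101
∑_{k=1}^{175} k² = 175×176×351/6 = 1801800
∑_{k=176}^{201} k² = 2727101 - 1801800 = 925301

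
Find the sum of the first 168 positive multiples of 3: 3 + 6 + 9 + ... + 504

Factor out 3: = 3(1 + 2 + ... + 168) = 3 × n(n+1)/2
= 3 × 168×169/2
= 3 × 14196
= 42588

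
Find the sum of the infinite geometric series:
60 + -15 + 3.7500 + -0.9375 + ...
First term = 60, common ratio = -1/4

For |r| < 1, S = a / (1 - r)
S = 60 / (1 - (-1/4))
S = 60 / (5/4)
S = 48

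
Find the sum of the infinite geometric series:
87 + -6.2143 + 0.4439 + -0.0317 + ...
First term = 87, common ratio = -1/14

For |r| < 1, S = a / (1 - r)
S = 87 / (1 - (-1/14))
S = 87 / (15/14)
S = 406/5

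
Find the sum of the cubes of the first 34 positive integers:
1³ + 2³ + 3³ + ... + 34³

Formula: ∑k³ = [n(n+1)/2]²
= [34×35/2]²
= 595²
= 354025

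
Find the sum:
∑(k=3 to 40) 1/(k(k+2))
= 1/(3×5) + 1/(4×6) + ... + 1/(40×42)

Partial fractions: 1/(k(k+2)) = (1/2)[1/k - 1/(k+2)]
Telescoping leaves the first two and last two terms:
= (1/2)[1/3 + 1/4 - 1/41 - 1/42]
= 1843/6888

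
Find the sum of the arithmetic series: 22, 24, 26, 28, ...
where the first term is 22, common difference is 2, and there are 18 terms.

Sₙ = n/2 × (first + last)
Last term = a + (n-1)d = 22 + (18-1)×2 = 56
S_18 = 18/2 × (22 + 56)
S_18 = 18/2 × 78 = 702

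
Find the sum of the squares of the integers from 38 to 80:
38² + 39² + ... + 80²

Use ∑_{k=1}^{n} k² = n(n+1)(2n+1)/6, then subtract the first 37 terms.
∑_{k=1}^{80} k² = 80×81×161/6 = 173880
∑_{k=1}^{37} k² = 37×38×75/6 = 17575
∑_{k=38}^{80} k² = 173880 - 17575 = 156305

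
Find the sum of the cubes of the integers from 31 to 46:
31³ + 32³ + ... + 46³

Use ∑_{k=1}^{n} k³ = [n(n+1)/2]², then subtract the first 30 terms.
∑_{k=1}^{46} k³ = [46×47/2]² = 1081² = 1168561
∑_{k=1}^{30} k³ = [30×31/2]² = 465² = 216225
∑_{k=31}^{46} k³ = 1168561 - 216225 = 952336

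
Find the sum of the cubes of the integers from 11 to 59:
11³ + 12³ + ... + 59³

Use ∑_{k=1}^{n} k³ = [n(n+1)/2]², then subtract the first 10 terms.
∑_{k=1}^{59} k³ = [59×60/2]² = 1770² = 3132900
∑_{k=1}^{10} k³ = [10×11/2]² = 55² = 3025
∑_{k=11}^{59} k³ = 3132900 - 3025 = 3129875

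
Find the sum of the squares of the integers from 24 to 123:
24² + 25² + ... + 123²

Use ∑_{k=1}^{n} k² = n(n+1)(2n+1)/6, then subtract the first 23 terms.
∑_{k=1}^{123} k² = 123×124×247/6 = 627874
∑_{k=1}^{23} k² = 23×24×47/6 = 4324
∑_{k=24}^{123} k² = 627874 - 4324 = 623550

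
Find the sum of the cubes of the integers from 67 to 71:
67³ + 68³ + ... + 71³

Use ∑_{k=1}^{n} k³ = [n(n+1)/2]², then subtract the first 66 terms.
∑_{k=1}^{71} k³ = [71×72/2]² = 2556² = 6533136
∑_{k=1}^{66} k³ = [66×67/2]² = 2211² = 4888521
∑_{k=67}^{71} k³ = 6533136 - 4888521 = 1644615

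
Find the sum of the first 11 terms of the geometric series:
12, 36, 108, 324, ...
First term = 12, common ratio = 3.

Sₙ = a(1 - rⁿ) / (1 - r)
S_11 = 12(1 - 3^11) / (1 - 3)
S_11 = 12(1 - 177147) / (-2)
S_11 = 1062876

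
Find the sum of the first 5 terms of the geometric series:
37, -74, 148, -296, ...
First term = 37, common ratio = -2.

Sₙ = a(1 - rⁿ) / (1 - r)
S_5 = 37(1 - (-2)^5) / (1 - (-2))
S_5 = 37(1 - (-32)) / (3)
S_5 = 407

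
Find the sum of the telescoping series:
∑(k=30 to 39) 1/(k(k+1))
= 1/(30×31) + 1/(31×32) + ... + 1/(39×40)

Partial fractions: 1/(k(k+1)) = 1/k - 1/(k+1)
The series telescopes:
= (1/30 - 1/31) + (1/31 - 1/32) + ... + (1/39 - 1/40)
= 1/30 - 1/40
= 1/120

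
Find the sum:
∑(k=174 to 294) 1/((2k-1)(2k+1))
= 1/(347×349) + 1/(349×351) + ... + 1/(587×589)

Partial fractions: 1/((2k-1)(2k+1)) = (1/2)[1/(2k-1) - 1/(2k+1)]
The series telescopes:
= (1/2)[1/347 - 1/589]
= 121/204383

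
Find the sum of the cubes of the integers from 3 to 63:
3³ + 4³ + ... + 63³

Use ∑_{k=1}^{n} k³ = [n(n+1)/2]², then subtract the first 2 terms.
∑_{k=1}^{63} k³ = [63×64/2]² = 2016² = 4064256
∑_{k=1}^{2} k³ = [2×3/2]² = 3² = 9
∑_{k=3}^{63} k³ = 4064256 - 9 = 4064247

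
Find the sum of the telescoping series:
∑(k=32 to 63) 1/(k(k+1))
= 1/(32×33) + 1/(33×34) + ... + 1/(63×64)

Partial fractions: 1/(k(k+1)) = 1/k - 1/(k+1)
The series telescopes:
= (1/32 - 1/33) + (1/33 - 1/34) + ... + (1/63 - 1/64)
= 1/32 - 1/64
= 1/64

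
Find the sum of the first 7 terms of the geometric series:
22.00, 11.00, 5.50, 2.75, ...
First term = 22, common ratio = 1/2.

Sₙ = a(1 - rⁿ) / (1 - r)
S_7 = 22(1 - (1/2)^7) / (1 - (1/2))
S_7 = 22(1 - (1/128)) / (1/2)
S_7 = 1397/32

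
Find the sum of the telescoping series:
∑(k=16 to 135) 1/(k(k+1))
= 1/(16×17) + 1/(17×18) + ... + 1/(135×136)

Partial fractions: 1/(k(k+1)) = 1/k - 1/(k+1)
The series telescopes:
= (1/16 - 1/17) + (1/17 - 1/18) + ... + (1/135 - 1/136)
= 1/16 - 1/136
= 15/272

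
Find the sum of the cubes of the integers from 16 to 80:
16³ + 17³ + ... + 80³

Use ∑_{k=1}^{n} k³ = [n(n+1)/2]², then subtract the first 15 terms.
∑_{k=1}^{80} k³ = [80×81/2]² = 3240² = 10497600
∑_{k=1}^{15} k³ = [15×16/2]² = 120² = 14400
∑_{k=16}^{80} k³ = 10497600 - 14400 = 10483200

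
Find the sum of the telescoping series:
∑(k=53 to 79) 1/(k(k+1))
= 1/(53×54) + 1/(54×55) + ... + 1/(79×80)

Partial fractions: 1/(k(k+1)) = 1/k - 1/(k+1)
The series telescopes:
= (1/53 - 1/54) + (1/54 - 1/55) + ... + (1/79 - 1/80)
= 1/53 - 1/80
= 27/4240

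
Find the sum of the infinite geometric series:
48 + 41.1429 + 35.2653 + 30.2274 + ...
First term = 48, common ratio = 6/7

For |r| < 1, S = a / (1 - r)
S = 48 / (1 - (6/7))
S = 48 / (1/7)
S = 336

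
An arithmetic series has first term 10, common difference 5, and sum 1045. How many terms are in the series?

Using S = n/2 × [2a + (n-1)d]
1045 = n/2 × [2(10) + (n-1)(5)]
1045 = n/2 × [20 + 5n - 5]
2090 = n × [15 + 5n]
5n² + (15)n - 2090 = 0
Discriminant: Δ = (15)² - 4(5)(-2090) = 225 + 41800 = 42025
√Δ = 205
n = [-(15) + √Δ] / (2·5) = (-15 + 205) / 10 = 190 / 10 = 19
(The negative root is discarded since n must be a positive integer.)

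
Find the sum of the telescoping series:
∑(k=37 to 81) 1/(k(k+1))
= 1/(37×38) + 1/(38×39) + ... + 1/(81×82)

Partial fractions: 1/(k(k+1)) = 1/k - 1/(k+1)
The series telescopes:
= (1/37 - 1/38) + (1/38 - 1/39) + ... + (1/81 - 1/82)
= 1/37 - 1/82
= 45/3034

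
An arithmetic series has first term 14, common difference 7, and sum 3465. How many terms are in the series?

Using S = n/2 × [2a + (n-1)d]
3465 = n/2 × [2(14) + (n-1)(7)]
3465 = n/2 × [28 + 7n - 7]
6930 = n × [21 + 7n]
7n² + (21)n - 6930 = 0
Discriminant: Δ = (21)² - 4(7)(-6930) = 441 + 194040 = 194481
√Δ = 441
n = [-(21) + √Δ] / (2·7) = (-21 + 441) / 14 = 420 / 14 = 30
(The negative root is discarded since n must be a positive integer.)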